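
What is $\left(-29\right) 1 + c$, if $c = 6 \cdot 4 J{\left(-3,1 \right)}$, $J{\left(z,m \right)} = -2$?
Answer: $-77$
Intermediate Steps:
$c = -48$ ($c = 6 \cdot 4 \left(-2\right) = 24 \left(-2\right) = -48$)
$\left(-29\right) 1 + c = \left(-29\right) 1 - 48 = -29 - 48 = -77$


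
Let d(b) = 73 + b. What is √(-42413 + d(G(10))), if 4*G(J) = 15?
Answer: I*√169345/2 ≈ 205.76*I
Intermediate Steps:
G(J) = 15/4 (G(J) = (¼)*15 = 15/4)
√(-42413 + d(G(10))) = √(-42413 + (73 + 15/4)) = √(-42413 + 307/4) = √(-169345/4) = I*√169345/2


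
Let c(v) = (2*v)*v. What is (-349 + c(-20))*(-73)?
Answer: -32923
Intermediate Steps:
c(v) = 2*v**2
(-349 + c(-20))*(-73) = (-349 + 2*(-20)**2)*(-73) = (-349 + 2*400)*(-73) = (-349 + 800)*(-73) = 451*(-73) = -32923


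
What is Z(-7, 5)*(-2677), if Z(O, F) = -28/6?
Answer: 37478/3 ≈ 12493.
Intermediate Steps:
Z(O, F) = -14/3 (Z(O, F) = -28*1/6 = -14/3)
Z(-7, 5)*(-2677) = -14/3*(-2677) = 37478/3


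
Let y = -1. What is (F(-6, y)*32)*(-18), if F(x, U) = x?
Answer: 3456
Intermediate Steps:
(F(-6, y)*32)*(-18) = -6*32*(-18) = -192*(-18) = 3456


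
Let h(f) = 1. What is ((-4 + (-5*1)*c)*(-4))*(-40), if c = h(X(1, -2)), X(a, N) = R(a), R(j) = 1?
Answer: -1440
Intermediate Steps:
X(a, N) = 1
c = 1
((-4 + (-5*1)*c)*(-4))*(-40) = ((-4 - 5*1*1)*(-4))*(-40) = ((-4 - 5*1)*(-4))*(-40) = ((-4 - 5)*(-4))*(-40) = -9*(-4)*(-40) = 36*(-40) = -1440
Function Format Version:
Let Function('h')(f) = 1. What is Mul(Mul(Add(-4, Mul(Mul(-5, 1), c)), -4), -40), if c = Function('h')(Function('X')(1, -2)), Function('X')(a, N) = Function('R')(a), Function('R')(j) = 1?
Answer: -1440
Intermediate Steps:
Function('X')(a, N) = 1
c = 1
Mul(Mul(Add(-4, Mul(Mul(-5, 1), c)), -4), -40) = Mul(Mul(Add(-4, Mul(Mul(-5, 1), 1)), -4), -40) = Mul(Mul(Add(-4, Mul(-5, 1)), -4), -40) = Mul(Mul(Add(-4, -5), -4), -40) = Mul(Mul(-9, -4), -40) = Mul(36, -40) = -1440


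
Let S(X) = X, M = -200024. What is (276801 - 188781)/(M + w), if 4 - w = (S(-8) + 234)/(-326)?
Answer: -14347260/32603147 ≈ -0.44006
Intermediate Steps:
w = 765/163 (w = 4 - (-8 + 234)/(-326) = 4 - (-1)*226/326 = 4 - 1*(-113/163) = 4 + 113/163 = 765/163 ≈ 4.6933)
(276801 - 188781)/(M + w) = (276801 - 188781)/(-200024 + 765/163) = 88020/(-32603147/163) = 88020*(-163/32603147) = -14347260/32603147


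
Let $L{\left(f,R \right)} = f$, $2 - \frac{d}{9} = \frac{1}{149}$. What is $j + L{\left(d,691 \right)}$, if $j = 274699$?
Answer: $\frac{40932824}{149} \approx 2.7472 \cdot 10^{5}$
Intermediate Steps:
$d = \frac{2673}{149}$ ($d = 18 - \frac{9}{149} = \frac{2673}{149} \approx 17.94$)
$j + L{\left(d,691 \right)} = 274699 + \frac{2673}{149} = \frac{40932824}{149}$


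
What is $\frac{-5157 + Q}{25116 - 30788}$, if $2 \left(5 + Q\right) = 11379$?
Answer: $- \frac{1055}{11344} \approx -0.093001$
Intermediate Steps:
$Q = \frac{11369}{2}$ ($Q = -5 + \frac{1}{2} \cdot 11379 = -5 + \frac{11379}{2} = \frac{11369}{2} \approx 5684.5$)
$\frac{-5157 + Q}{25116 - 30788} = \frac{-5157 + \frac{11369}{2}}{25116 - 30788} = \frac{1055}{2 \left(-5672\right)} = \frac{1055}{2} \left(- \frac{1}{5672}\right) = - \frac{1055}{11344}$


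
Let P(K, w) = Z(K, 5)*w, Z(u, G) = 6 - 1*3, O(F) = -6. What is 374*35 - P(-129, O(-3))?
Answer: 13108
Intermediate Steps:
Z(u, G) = 3 (Z(u, G) = 6 - 3 = 3)
P(K, w) = 3*w
374*35 - P(-129, O(-3)) = 374*35 - 3*(-6) = 13090 - 1*(-18) = 13090 + 18 = 13108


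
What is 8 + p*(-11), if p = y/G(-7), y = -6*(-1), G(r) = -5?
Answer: 106/5 ≈ 21.200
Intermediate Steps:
y = 6
p = -6/5 (p = 6/(-5) = 6*(-⅕) = -6/5 ≈ -1.2000)
8 + p*(-11) = 8 - 6/5*(-11) = 8 + 66/5 = 106/5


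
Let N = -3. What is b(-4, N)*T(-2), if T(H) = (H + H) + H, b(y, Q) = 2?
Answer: -12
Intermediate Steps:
T(H) = 3*H (T(H) = 2*H + H = 3*H)
b(-4, N)*T(-2) = 2*(3*(-2)) = 2*(-6) = -12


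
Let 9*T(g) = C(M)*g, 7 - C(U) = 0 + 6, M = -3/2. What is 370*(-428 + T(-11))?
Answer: -1429310/9 ≈ -1.5881e+5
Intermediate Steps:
M = -3/2 (M = -3*½ = -3/2 ≈ -1.5000)
C(U) = 1 (C(U) = 7 - (0 + 6) = 7 - 1*6 = 7 - 6 = 1)
T(g) = g/9 (T(g) = (1*g)/9 = g/9)
370*(-428 + T(-11)) = 370*(-428 + (⅑)*(-11)) = 370*(-428 - 11/9) = 370*(-3863/9) = -1429310/9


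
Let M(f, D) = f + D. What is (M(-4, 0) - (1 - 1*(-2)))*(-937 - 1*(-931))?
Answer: 42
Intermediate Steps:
M(f, D) = D + f
(M(-4, 0) - (1 - 1*(-2)))*(-937 - 1*(-931)) = ((0 - 4) - (1 - 1*(-2)))*(-937 - 1*(-931)) = (-4 - (1 + 2))*(-937 + 931) = (-4 - 1*3)*(-6) = (-4 - 3)*(-6) = -7*(-6) = 42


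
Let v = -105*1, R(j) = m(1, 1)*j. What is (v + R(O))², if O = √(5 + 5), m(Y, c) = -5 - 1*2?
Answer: 11515 + 1470*√10 ≈ 16164.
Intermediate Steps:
m(Y, c) = -7 (m(Y, c) = -5 - 2 = -7)
O = √10 ≈ 3.1623
R(j) = -7*j
v = -105
(v + R(O))² = (-105 - 7*√10)²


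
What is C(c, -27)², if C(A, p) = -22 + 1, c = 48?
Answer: 441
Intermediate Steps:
C(A, p) = -21
C(c, -27)² = (-21)² = 441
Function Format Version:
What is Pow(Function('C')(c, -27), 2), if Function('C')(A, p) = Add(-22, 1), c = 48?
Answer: 441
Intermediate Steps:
Function('C')(A, p) = -21
Pow(Function('C')(c, -27), 2) = Pow(-21, 2) = 441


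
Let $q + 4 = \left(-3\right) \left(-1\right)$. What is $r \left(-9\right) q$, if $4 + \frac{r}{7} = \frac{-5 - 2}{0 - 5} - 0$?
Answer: $- \frac{819}{5} \approx -163.8$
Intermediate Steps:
$q = -1$ ($q = -4 - -3 = -4 + 3 = -1$)
$r = - \frac{91}{5}$ ($r = -28 + 7 \left(\frac{-5 - 2}{0 - 5} - 0\right) = -28 + 7 \left(- \frac{7}{-5} + 0\right) = -28 + 7 \left(\left(-7\right) \left(- \frac{1}{5}\right) + 0\right) = -28 + 7 \left(\frac{7}{5} + 0\right) = -28 + 7 \cdot \frac{7}{5} = -28 + \frac{49}{5} = - \frac{91}{5} \approx -18.2$)
$r \left(-9\right) q = \left(- \frac{91}{5}\right) \left(-9\right) \left(-1\right) = \frac{819}{5} \left(-1\right) = - \frac{819}{5}$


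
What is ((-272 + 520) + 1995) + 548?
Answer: 2791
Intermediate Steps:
((-272 + 520) + 1995) + 548 = (248 + 1995) + 548 = 2243 + 548 = 2791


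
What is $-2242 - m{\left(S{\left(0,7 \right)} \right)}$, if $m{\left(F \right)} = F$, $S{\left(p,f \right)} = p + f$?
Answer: $-2249$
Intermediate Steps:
$S{\left(p,f \right)} = f + p$
$-2242 - m{\left(S{\left(0,7 \right)} \right)} = -2242 - \left(7 + 0\right) = -2242 - 7 = -2249$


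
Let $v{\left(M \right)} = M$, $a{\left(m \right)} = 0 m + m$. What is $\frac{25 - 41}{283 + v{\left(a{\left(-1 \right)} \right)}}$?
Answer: $- \frac{8}{141} \approx -0.056738$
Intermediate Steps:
$a{\left(m \right)} = m$ ($a{\left(m \right)} = 0 + m = m$)
$\frac{25 - 41}{283 + v{\left(a{\left(-1 \right)} \right)}} = \frac{25 - 41}{283 - 1} = - \frac{16}{282} = \left(-16\right) \frac{1}{282} = - \frac{8}{141}$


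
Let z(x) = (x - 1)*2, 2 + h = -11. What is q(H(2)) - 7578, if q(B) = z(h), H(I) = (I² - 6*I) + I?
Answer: -7606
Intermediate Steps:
h = -13 (h = -2 - 11 = -13)
H(I) = I² - 5*I
z(x) = -2 + 2*x (z(x) = (-1 + x)*2 = -2 + 2*x)
q(B) = -28 (q(B) = -2 + 2*(-13) = -2 - 26 = -28)
q(H(2)) - 7578 = -28 - 7578 = -7606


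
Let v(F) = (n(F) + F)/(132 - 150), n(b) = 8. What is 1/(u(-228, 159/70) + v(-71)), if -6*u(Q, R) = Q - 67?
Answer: 3/158 ≈ 0.018987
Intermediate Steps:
u(Q, R) = 67/6 - Q/6 (u(Q, R) = -(Q - 67)/6 = -(-67 + Q)/6 = 67/6 - Q/6)
v(F) = -4/9 - F/18 (v(F) = (8 + F)/(132 - 150) = (8 + F)/(-18) = (8 + F)*(-1/18) = -4/9 - F/18)
1/(u(-228, 159/70) + v(-71)) = 1/((67/6 - 1/6*(-228)) + (-4/9 - 1/18*(-71))) = 1/((67/6 + 38) + (-4/9 + 71/18)) = 1/(295/6 + 7/2) = 1/(158/3) = 3/158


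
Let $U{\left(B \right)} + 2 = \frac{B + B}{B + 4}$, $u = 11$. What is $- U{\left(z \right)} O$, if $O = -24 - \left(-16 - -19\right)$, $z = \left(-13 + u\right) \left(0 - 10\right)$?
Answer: $-9$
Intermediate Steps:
$z = 20$ ($z = \left(-13 + 11\right) \left(0 - 10\right) = \left(-2\right) \left(-10\right) = 20$)
$U{\left(B \right)} = -2 + \frac{2 B}{4 + B}$ ($U{\left(B \right)} = -2 + \frac{B + B}{B + 4} = -2 + \frac{2 B}{4 + B}$)
$O = -27$ ($O = -24 - \left(-16 + 19\right) = -24 - 3 = -27$)
$- U{\left(z \right)} O = - - \frac{8}{4 + 20} \left(-27\right) = - - \frac{8}{24} \left(-27\right) = - \left(-8\right) \frac{1}{24} \left(-27\right) = - \frac{\left(-1\right) \left(-27\right)}{3} = \left(-1\right) 9 = -9$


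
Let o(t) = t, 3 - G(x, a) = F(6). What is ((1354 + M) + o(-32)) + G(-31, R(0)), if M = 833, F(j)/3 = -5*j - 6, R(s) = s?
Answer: 2266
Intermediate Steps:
F(j) = -18 - 15*j (F(j) = 3*(-5*j - 6) = 3*(-6 - 5*j) = -18 - 15*j)
G(x, a) = 111 (G(x, a) = 3 - (-18 - 15*6) = 3 - (-18 - 90) = 3 - 1*(-108) = 3 + 108 = 111)
((1354 + M) + o(-32)) + G(-31, R(0)) = ((1354 + 833) - 32) + 111 = (2187 - 32) + 111 = 2155 + 111 = 2266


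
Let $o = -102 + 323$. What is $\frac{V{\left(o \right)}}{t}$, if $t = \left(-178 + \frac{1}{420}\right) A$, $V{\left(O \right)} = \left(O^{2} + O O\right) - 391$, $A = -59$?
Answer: $\frac{692580}{74759} \approx 9.2642$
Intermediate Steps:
$o = 221$
$V{\left(O \right)} = -391 + 2 O^{2}$ ($V{\left(O \right)} = \left(O^{2} + O^{2}\right) - 391 = 2 O^{2} - 391 = -391 + 2 O^{2}$)
$t = \frac{4410781}{420}$ ($t = \left(-178 + \frac{1}{420}\right) \left(-59\right) = \left(- \frac{74759}{420}\right) \left(-59\right) = \frac{4410781}{420} \approx 10502.0$)
$\frac{V{\left(o \right)}}{t} = \frac{-391 + 2 \cdot 221^{2}}{\frac{4410781}{420}} = \left(-391 + 2 \cdot 48841\right) \frac{420}{4410781} = \left(-391 + 97682\right) \frac{420}{4410781} = 97291 \cdot \frac{420}{4410781} = \frac{692580}{74759}$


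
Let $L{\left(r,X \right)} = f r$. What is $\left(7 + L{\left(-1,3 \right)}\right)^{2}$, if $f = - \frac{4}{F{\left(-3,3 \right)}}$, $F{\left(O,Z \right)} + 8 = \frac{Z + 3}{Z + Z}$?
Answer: $\frac{2025}{49} \approx 41.327$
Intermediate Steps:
$F{\left(O,Z \right)} = -8 + \frac{3 + Z}{2 Z}$ ($F{\left(O,Z \right)} = -8 + \frac{Z + 3}{Z + Z} = -8 + \frac{3 + Z}{2 Z}$)
$f = \frac{4}{7}$ ($f = - \frac{4}{\frac{3}{2} \cdot \frac{1}{3} \left(1 - 15\right)} = - \frac{4}{\frac{3}{2} \cdot \frac{1}{3} \left(-14\right)} = - \frac{4}{-7} = \left(-4\right) \left(- \frac{1}{7}\right) = \frac{4}{7} \approx 0.57143$)
$L{\left(r,X \right)} = \frac{4 r}{7}$
$\left(7 + L{\left(-1,3 \right)}\right)^{2} = \left(7 + \frac{4}{7} \left(-1\right)\right)^{2} = \left(7 - \frac{4}{7}\right)^{2} = \left(\frac{45}{7}\right)^{2} = \frac{2025}{49}$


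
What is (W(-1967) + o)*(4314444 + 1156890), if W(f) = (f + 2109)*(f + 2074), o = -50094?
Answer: -190949556600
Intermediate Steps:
W(f) = (2074 + f)*(2109 + f) (W(f) = (2109 + f)*(2074 + f) = (2074 + f)*(2109 + f))
(W(-1967) + o)*(4314444 + 1156890) = ((4374066 + (-1967)² + 4183*(-1967)) - 50094)*(4314444 + 1156890) = ((4374066 + 3869089 - 8227961) - 50094)*5471334 = (15194 - 50094)*5471334 = -34900*5471334 = -190949556600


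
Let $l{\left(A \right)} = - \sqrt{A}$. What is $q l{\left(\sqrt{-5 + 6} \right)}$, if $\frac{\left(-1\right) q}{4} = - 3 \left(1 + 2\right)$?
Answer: $-36$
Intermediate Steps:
$q = 36$ ($q = - 4 \left(- 3 \left(1 + 2\right)\right) = - 4 \left(\left(-3\right) 3\right) = \left(-4\right) \left(-9\right) = 36$)
$q l{\left(\sqrt{-5 + 6} \right)} = 36 \left(- \sqrt{\sqrt{-5 + 6}}\right) = 36 \left(- \sqrt{\sqrt{1}}\right) = 36 \left(- \sqrt{1}\right) = 36 \left(\left(-1\right) 1\right) = 36 \left(-1\right) = -36$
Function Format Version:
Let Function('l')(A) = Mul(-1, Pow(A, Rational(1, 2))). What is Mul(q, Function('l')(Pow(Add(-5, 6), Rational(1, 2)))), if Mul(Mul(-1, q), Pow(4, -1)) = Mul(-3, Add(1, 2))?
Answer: -36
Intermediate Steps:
q = 36 (q = Mul(-4, Mul(-3, Add(1, 2))) = Mul(-4, Mul(-3, 3)) = Mul(-4, -9) = 36)
Mul(q, Function('l')(Pow(Add(-5, 6), Rational(1, 2)))) = Mul(36, Mul(-1, Pow(Pow(Add(-5, 6), Rational(1, 2)), Rational(1, 2)))) = Mul(36, Mul(-1, Pow(Pow(1, Rational(1, 2)), Rational(1, 2)))) = Mul(36, Mul(-1, Pow(1, Rational(1, 2)))) = Mul(36, Mul(-1, 1)) = Mul(36, -1) = -36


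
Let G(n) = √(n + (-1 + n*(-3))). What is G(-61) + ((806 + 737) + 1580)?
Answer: 3134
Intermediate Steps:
G(n) = √(-1 - 2*n) (G(n) = √(n + (-1 - 3*n)) = √(-1 - 2*n))
G(-61) + ((806 + 737) + 1580) = √(-1 - 2*(-61)) + ((806 + 737) + 1580) = √(-1 + 122) + (1543 + 1580) = √121 + 3123 = 11 + 3123 = 3134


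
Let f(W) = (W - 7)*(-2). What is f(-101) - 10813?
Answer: -10597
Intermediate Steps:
f(W) = 14 - 2*W (f(W) = (-7 + W)*(-2) = 14 - 2*W)
f(-101) - 10813 = (14 - 2*(-101)) - 10813 = (14 + 202) - 10813 = 216 - 10813 = -10597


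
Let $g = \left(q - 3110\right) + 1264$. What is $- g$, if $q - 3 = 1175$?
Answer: $668$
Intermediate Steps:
$q = 1178$ ($q = 3 + 1175 = 1178$)
$g = -668$ ($g = \left(1178 - 3110\right) + 1264 = -1932 + 1264 = -668$)
$- g = \left(-1\right) \left(-668\right) = 668$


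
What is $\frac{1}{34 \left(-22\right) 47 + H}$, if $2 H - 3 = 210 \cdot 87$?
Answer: $- \frac{2}{52039} \approx -3.8433 \cdot 10^{-5}$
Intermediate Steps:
$H = \frac{18273}{2}$ ($H = \frac{3}{2} + \frac{210 \cdot 87}{2} = \frac{3}{2} + \frac{1}{2} \cdot 18270 = \frac{3}{2} + 9135 = \frac{18273}{2} \approx 9136.5$)
$\frac{1}{34 \left(-22\right) 47 + H} = \frac{1}{34 \left(-22\right) 47 + \frac{18273}{2}} = \frac{1}{\left(-748\right) 47 + \frac{18273}{2}} = \frac{1}{-35156 + \frac{18273}{2}} = \frac{1}{- \frac{52039}{2}} = - \frac{2}{52039}$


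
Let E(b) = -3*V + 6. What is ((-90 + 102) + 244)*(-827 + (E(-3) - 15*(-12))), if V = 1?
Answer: -164864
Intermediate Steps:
E(b) = 3 (E(b) = -3*1 + 6 = -3 + 6 = 3)
((-90 + 102) + 244)*(-827 + (E(-3) - 15*(-12))) = ((-90 + 102) + 244)*(-827 + (3 - 15*(-12))) = (12 + 244)*(-827 + (3 + 180)) = 256*(-827 + 183) = 256*(-644) = -164864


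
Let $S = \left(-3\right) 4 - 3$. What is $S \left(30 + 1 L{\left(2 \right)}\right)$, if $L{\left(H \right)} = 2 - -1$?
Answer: $-495$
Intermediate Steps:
$S = -15$ ($S = -12 - 3 = -15$)
$L{\left(H \right)} = 3$ ($L{\left(H \right)} = 2 + 1 = 3$)
$S \left(30 + 1 L{\left(2 \right)}\right) = - 15 \left(30 + 1 \cdot 3\right) = - 15 \left(30 + 3\right) = \left(-15\right) 33 = -495$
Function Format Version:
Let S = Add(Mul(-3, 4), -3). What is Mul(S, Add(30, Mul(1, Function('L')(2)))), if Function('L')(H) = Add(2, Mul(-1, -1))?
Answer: -495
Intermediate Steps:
S = -15 (S = Add(-12, -3) = -15)
Function('L')(H) = 3 (Function('L')(H) = Add(2, 1) = 3)
Mul(S, Add(30, Mul(1, Function('L')(2)))) = Mul(-15, Add(30, Mul(1, 3))) = Mul(-15, Add(30, 3)) = Mul(-15, 33) = -495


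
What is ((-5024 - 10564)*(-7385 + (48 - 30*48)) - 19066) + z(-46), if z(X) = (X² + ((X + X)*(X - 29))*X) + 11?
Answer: 136481537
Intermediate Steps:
z(X) = 11 + X² + 2*X²*(-29 + X) (z(X) = (X² + ((2*X)*(-29 + X))*X) + 11 = (X² + (2*X*(-29 + X))*X) + 11 = (X² + 2*X²*(-29 + X)) + 11 = 11 + X² + 2*X²*(-29 + X))
((-5024 - 10564)*(-7385 + (48 - 30*48)) - 19066) + z(-46) = ((-5024 - 10564)*(-7385 + (48 - 30*48)) - 19066) + (11 - 57*(-46)² + 2*(-46)³) = (-15588*(-7385 + (48 - 1440)) - 19066) + (11 - 57*2116 + 2*(-97336)) = (-15588*(-7385 - 1392) - 19066) + (11 - 120612 - 194672) = (-15588*(-8777) - 19066) - 315273 = (136815876 - 19066) - 315273 = 136796810 - 315273 = 136481537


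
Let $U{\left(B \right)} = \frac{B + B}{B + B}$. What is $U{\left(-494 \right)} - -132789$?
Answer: $132790$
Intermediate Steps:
$U{\left(B \right)} = 1$ ($U{\left(B \right)} = \frac{2 B}{2 B} = 2 B \frac{1}{2 B} = 1$)
$U{\left(-494 \right)} - -132789 = 1 - -132789 = 1 + 132789 = 132790$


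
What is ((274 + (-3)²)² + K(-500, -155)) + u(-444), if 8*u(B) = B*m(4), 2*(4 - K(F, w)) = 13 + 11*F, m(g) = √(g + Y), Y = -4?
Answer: 165673/2 ≈ 82837.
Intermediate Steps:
m(g) = √(-4 + g) (m(g) = √(g - 4) = √(-4 + g))
K(F, w) = -5/2 - 11*F/2 (K(F, w) = 4 - (13 + 11*F)/2 = 4 + (-13/2 - 11*F/2) = -5/2 - 11*F/2)
u(B) = 0 (u(B) = (B*√(-4 + 4))/8 = (B*√0)/8 = (B*0)/8 = (⅛)*0 = 0)
((274 + (-3)²)² + K(-500, -155)) + u(-444) = ((274 + (-3)²)² + (-5/2 - 11/2*(-500))) + 0 = ((274 + 9)² + (-5/2 + 2750)) + 0 = (283² + 5495/2) + 0 = (80089 + 5495/2) + 0 = 165673/2 + 0 = 165673/2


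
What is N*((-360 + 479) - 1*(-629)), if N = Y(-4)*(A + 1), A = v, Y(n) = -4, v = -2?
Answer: 2992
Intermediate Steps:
A = -2
N = 4 (N = -4*(-2 + 1) = -4*(-1) = 4)
N*((-360 + 479) - 1*(-629)) = 4*((-360 + 479) - 1*(-629)) = 4*(119 + 629) = 4*748 = 2992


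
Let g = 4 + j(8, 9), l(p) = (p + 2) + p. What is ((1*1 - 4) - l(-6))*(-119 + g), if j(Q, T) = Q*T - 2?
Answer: -315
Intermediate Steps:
j(Q, T) = -2 + Q*T
l(p) = 2 + 2*p (l(p) = (2 + p) + p = 2 + 2*p)
g = 74 (g = 4 + (-2 + 8*9) = 4 + (-2 + 72) = 4 + 70 = 74)
((1*1 - 4) - l(-6))*(-119 + g) = ((1*1 - 4) - (2 + 2*(-6)))*(-119 + 74) = ((1 - 4) - (2 - 12))*(-45) = (-3 - 1*(-10))*(-45) = (-3 + 10)*(-45) = 7*(-45) = -315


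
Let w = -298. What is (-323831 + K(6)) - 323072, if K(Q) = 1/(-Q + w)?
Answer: -196658513/304 ≈ -6.4690e+5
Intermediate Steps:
K(Q) = 1/(-298 - Q) (K(Q) = 1/(-Q - 298) = 1/(-298 - Q))
(-323831 + K(6)) - 323072 = (-323831 - 1/(298 + 6)) - 323072 = (-323831 - 1/304) - 323072 = -98444625/304 - 323072 = -196658513/304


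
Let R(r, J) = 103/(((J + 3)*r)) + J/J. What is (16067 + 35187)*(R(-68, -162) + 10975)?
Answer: 3041223104605/5406 ≈ 5.6256e+8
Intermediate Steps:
R(r, J) = 1 + 103/(r*(3 + J)) (R(r, J) = 103/(((3 + J)*r)) + 1 = 103/((r*(3 + J))) + 1 = 103*(1/(r*(3 + J))) + 1 = 103/(r*(3 + J)) + 1 = 1 + 103/(r*(3 + J)))
(16067 + 35187)*(R(-68, -162) + 10975) = (16067 + 35187)*((103 + 3*(-68) - 162*(-68))/((-68)*(3 - 162)) + 10975) = 51254*(-1/68*(103 - 204 + 11016)/(-159) + 10975) = 51254*(-1/68*(-1/159)*10915 + 10975) = 51254*(10915/10812 + 10975) = 51254*(118672615/10812) = 3041223104605/5406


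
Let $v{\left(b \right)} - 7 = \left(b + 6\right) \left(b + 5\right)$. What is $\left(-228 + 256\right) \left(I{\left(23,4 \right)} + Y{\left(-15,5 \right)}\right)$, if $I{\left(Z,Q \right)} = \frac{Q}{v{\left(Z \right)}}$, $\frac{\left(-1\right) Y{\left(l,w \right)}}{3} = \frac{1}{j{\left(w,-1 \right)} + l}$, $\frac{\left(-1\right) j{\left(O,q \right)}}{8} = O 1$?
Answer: $\frac{10708}{6435} \approx 1.664$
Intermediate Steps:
$v{\left(b \right)} = 7 + \left(5 + b\right) \left(6 + b\right)$ ($v{\left(b \right)} = 7 + \left(b + 6\right) \left(b + 5\right) = 7 + \left(6 + b\right) \left(5 + b\right) = 7 + \left(5 + b\right) \left(6 + b\right)$)
$j{\left(O,q \right)} = - 8 O$ ($j{\left(O,q \right)} = - 8 O 1 = - 8 O$)
$Y{\left(l,w \right)} = - \frac{3}{l - 8 w}$ ($Y{\left(l,w \right)} = - \frac{3}{- 8 w + l} = - \frac{3}{l - 8 w}$)
$I{\left(Z,Q \right)} = \frac{Q}{37 + Z^{2} + 11 Z}$
$\left(-228 + 256\right) \left(I{\left(23,4 \right)} + Y{\left(-15,5 \right)}\right) = \left(-228 + 256\right) \left(\frac{4}{37 + 23^{2} + 11 \cdot 23} + \frac{3}{\left(-1\right) \left(-15\right) + 8 \cdot 5}\right) = 28 \left(\frac{4}{37 + 529 + 253} + \frac{3}{15 + 40}\right) = 28 \left(\frac{4}{819} + \frac{3}{55}\right) = 28 \cdot \frac{2677}{45045} = \frac{10708}{6435}$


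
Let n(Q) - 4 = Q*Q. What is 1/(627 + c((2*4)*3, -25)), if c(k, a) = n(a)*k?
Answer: 1/15723 ≈ 6.3601e-5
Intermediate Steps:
n(Q) = 4 + Q² (n(Q) = 4 + Q*Q = 4 + Q²)
c(k, a) = k*(4 + a²) (c(k, a) = (4 + a²)*k = k*(4 + a²))
1/(627 + c((2*4)*3, -25)) = 1/(627 + ((2*4)*3)*(4 + (-25)²)) = 1/(627 + (8*3)*(4 + 625)) = 1/(627 + 24*629) = 1/(627 + 15096) = 1/15723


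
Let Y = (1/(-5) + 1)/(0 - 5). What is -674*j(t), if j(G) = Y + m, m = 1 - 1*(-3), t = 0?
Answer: -64704/25 ≈ -2588.2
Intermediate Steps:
m = 4 (m = 1 + 3 = 4)
Y = -4/25 (Y = (-1/5 + 1)/(-5) = (4/5)*(-1/5) = -4/25 ≈ -0.16000)
j(G) = 96/25 (j(G) = -4/25 + 4 = 96/25)
-674*j(t) = -674*96/25 = -64704/25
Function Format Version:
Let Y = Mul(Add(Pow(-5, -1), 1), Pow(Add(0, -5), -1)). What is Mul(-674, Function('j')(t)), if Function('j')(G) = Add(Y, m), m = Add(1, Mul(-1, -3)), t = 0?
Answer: Rational(-64704, 25) ≈ -2588.2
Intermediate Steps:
m = 4 (m = Add(1, 3) = 4)
Y = Rational(-4, 25) (Y = Mul(Add(Rational(-1, 5), 1), Pow(-5, -1)) = Mul(Rational(4, 5), Rational(-1, 5)) = Rational(-4, 25) ≈ -0.16000)
Function('j')(G) = Rational(96, 25) (Function('j')(G) = Add(Rational(-4, 25), 4) = Rational(96, 25))
Mul(-674, Function('j')(t)) = Mul(-674, Rational(96, 25)) = Rational(-64704, 25)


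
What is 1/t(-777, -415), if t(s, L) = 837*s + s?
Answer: -1/651126 ≈ -1.5358e-6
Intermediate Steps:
t(s, L) = 838*s
1/t(-777, -415) = 1/(838*(-777)) = 1/(-651126) = -1/651126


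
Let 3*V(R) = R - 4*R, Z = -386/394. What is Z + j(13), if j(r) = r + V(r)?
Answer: -193/197 ≈ -0.97970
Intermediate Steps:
Z = -193/197 (Z = -386*1/394 = -193/197 ≈ -0.97970)
V(R) = -R (V(R) = (R - 4*R)/3 = (-3*R)/3 = -R)
j(r) = 0 (j(r) = r - r = 0)
Z + j(13) = -193/197 + 0 = -193/197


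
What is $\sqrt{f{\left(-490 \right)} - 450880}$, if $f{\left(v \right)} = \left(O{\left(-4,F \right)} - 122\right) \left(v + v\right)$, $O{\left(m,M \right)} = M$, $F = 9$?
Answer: $2 i \sqrt{85035} \approx 583.21 i$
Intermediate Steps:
$f{\left(v \right)} = - 226 v$ ($f{\left(v \right)} = \left(9 - 122\right) \left(v + v\right) = - 113 \cdot 2 v = - 226 v$)
$\sqrt{f{\left(-490 \right)} - 450880} = \sqrt{\left(-226\right) \left(-490\right) - 450880} = \sqrt{110740 - 450880} = \sqrt{-340140} = 2 i \sqrt{85035}$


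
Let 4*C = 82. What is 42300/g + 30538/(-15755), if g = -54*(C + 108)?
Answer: -97593298/12147105 ≈ -8.0343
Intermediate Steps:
C = 41/2 (C = (1/4)*82 = 41/2 ≈ 20.500)
g = -6939 (g = -54*(41/2 + 108) = -54*257/2 = -6939)
42300/g + 30538/(-15755) = 42300/(-6939) + 30538/(-15755) = 42300*(-1/6939) + 30538*(-1/15755) = -4700/771 - 30538/15755 = -97593298/12147105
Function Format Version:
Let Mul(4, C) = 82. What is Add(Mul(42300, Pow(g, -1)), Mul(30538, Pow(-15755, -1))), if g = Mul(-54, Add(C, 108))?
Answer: Rational(-97593298, 12147105) ≈ -8.0343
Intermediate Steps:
C = Rational(41, 2) (C = Mul(Rational(1, 4), 82) = Rational(41, 2) ≈ 20.500)
g = -6939 (g = Mul(-54, Add(Rational(41, 2), 108)) = Mul(-54, Rational(257, 2)) = -6939)
Add(Mul(42300, Pow(g, -1)), Mul(30538, Pow(-15755, -1))) = Add(Mul(42300, Pow(-6939, -1)), Mul(30538, Pow(-15755, -1))) = Add(Mul(42300, Rational(-1, 6939)), Mul(30538, Rational(-1, 15755))) = Add(Rational(-4700, 771), Rational(-30538, 15755)) = Rational(-97593298, 12147105)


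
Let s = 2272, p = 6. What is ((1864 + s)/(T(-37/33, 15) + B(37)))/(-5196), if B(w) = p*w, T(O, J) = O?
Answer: -11374/3156137 ≈ -0.0036038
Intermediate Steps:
B(w) = 6*w
((1864 + s)/(T(-37/33, 15) + B(37)))/(-5196) = ((1864 + 2272)/(-37/33 + 6*37))/(-5196) = (4136/(-37*1/33 + 222))*(-1/5196) = (4136/(-37/33 + 222))*(-1/5196) = (4136/(7289/33))*(-1/5196) = (4136*(33/7289))*(-1/5196) = (136488/7289)*(-1/5196) = -11374/3156137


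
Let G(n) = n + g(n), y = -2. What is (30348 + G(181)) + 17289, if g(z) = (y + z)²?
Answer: 79859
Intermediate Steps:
g(z) = (-2 + z)²
G(n) = n + (-2 + n)²
(30348 + G(181)) + 17289 = (30348 + (181 + (-2 + 181)²)) + 17289 = (30348 + (181 + 179²)) + 17289 = (30348 + (181 + 32041)) + 17289 = (30348 + 32222) + 17289 = 62570 + 17289 = 79859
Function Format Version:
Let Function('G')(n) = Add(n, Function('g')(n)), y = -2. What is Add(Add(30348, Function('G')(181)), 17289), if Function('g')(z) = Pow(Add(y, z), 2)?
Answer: 79859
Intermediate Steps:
Function('g')(z) = Pow(Add(-2, z), 2)
Function('G')(n) = Add(n, Pow(Add(-2, n), 2))
Add(Add(30348, Function('G')(181)), 17289) = Add(Add(30348, Add(181, Pow(Add(-2, 181), 2))), 17289) = Add(Add(30348, Add(181, Pow(179, 2))), 17289) = Add(Add(30348, Add(181, 32041)), 17289) = Add(Add(30348, 32222), 17289) = Add(62570, 17289) = 79859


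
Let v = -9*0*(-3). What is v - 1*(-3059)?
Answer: 3059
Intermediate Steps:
v = 0 (v = 0*(-3) = 0)
v - 1*(-3059) = 0 - 1*(-3059) = 0 + 3059 = 3059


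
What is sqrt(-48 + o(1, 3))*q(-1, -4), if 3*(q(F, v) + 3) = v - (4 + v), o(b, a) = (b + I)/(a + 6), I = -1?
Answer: -52*I*sqrt(3)/3 ≈ -30.022*I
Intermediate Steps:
o(b, a) = (-1 + b)/(6 + a) (o(b, a) = (b - 1)/(a + 6) = (-1 + b)/(6 + a))
q(F, v) = -13/3 (q(F, v) = -3 + (v - (4 + v))/3 = -3 + (v + (-4 - v))/3 = -3 + (1/3)*(-4) = -3 - 4/3 = -13/3)
sqrt(-48 + o(1, 3))*q(-1, -4) = sqrt(-48 + (-1 + 1)/(6 + 3))*(-13/3) = sqrt(-48 + 0/9)*(-13/3) = sqrt(-48 + (1/9)*0)*(-13/3) = sqrt(-48 + 0)*(-13/3) = sqrt(-48)*(-13/3) = (4*I*sqrt(3))*(-13/3) = -52*I*sqrt(3)/3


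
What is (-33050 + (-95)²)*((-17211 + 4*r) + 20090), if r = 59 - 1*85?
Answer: -66669375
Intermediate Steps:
r = -26 (r = 59 - 85 = -26)
(-33050 + (-95)²)*((-17211 + 4*r) + 20090) = (-33050 + (-95)²)*((-17211 + 4*(-26)) + 20090) = (-33050 + 9025)*((-17211 - 104) + 20090) = -24025*(-17315 + 20090) = -24025*2775 = -66669375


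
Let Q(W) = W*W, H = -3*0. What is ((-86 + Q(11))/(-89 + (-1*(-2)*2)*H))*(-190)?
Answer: 6650/89 ≈ 74.719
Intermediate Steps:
H = 0
Q(W) = W**2
((-86 + Q(11))/(-89 + (-1*(-2)*2)*H))*(-190) = ((-86 + 11**2)/(-89 + (-1*(-2)*2)*0))*(-190) = ((-86 + 121)/(-89 + (2*2)*0))*(-190) = (35/(-89 + 4*0))*(-190) = (35/(-89 + 0))*(-190) = (35/(-89))*(-190) = (35*(-1/89))*(-190) = -35/89*(-190) = 6650/89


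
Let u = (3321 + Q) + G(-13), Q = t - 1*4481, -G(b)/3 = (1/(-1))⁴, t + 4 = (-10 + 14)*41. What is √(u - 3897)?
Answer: 70*I ≈ 70.0*I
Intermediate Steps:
t = 160 (t = -4 + (-10 + 14)*41 = -4 + 4*41 = -4 + 164 = 160)
G(b) = -3 (G(b) = -3*(1/(-1))⁴ = -3*(-1)⁴ = -3*1 = -3)
Q = -4321 (Q = 160 - 1*4481 = 160 - 4481 = -4321)
u = -1003 (u = (3321 - 4321) - 3 = -1000 - 3 = -1003)
√(u - 3897) = √(-1003 - 3897) = √(-4900) = 70*I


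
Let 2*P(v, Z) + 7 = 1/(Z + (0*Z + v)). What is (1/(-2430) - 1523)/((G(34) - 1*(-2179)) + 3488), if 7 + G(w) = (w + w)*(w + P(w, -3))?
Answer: -114727621/582684840 ≈ -0.19689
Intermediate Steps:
P(v, Z) = -7/2 + 1/(2*(Z + v)) (P(v, Z) = -7/2 + 1/(2*(Z + (0*Z + v))) = -7/2 + 1/(2*(Z + (0 + v))) = -7/2 + 1/(2*(Z + v)))
G(w) = -7 + 2*w*(w + (22 - 7*w)/(2*(-3 + w))) (G(w) = -7 + (w + w)*(w + (1 - 7*(-3) - 7*w)/(2*(-3 + w))) = -7 + (2*w)*(w + (1 + 21 - 7*w)/(2*(-3 + w))) = -7 + (2*w)*(w + (22 - 7*w)/(2*(-3 + w))) = -7 + 2*w*(w + (22 - 7*w)/(2*(-3 + w))))
(1/(-2430) - 1523)/((G(34) - 1*(-2179)) + 3488) = (1/(-2430) - 1523)/(((21 - 13*34² + 2*34³ + 15*34)/(-3 + 34) - 1*(-2179)) + 3488) = (-1/2430 - 1523)/(((21 - 13*1156 + 2*39304 + 510)/31 + 2179) + 3488) = -3700891/(2430*(((21 - 15028 + 78608 + 510)/31 + 2179) + 3488)) = -3700891/(2430*(((1/31)*64111 + 2179) + 3488)) = -3700891/(2430*((64111/31 + 2179) + 3488)) = -3700891/(2430*(131660/31 + 3488)) = -3700891/(2430*239788/31) = -3700891/2430*31/239788 = -114727621/582684840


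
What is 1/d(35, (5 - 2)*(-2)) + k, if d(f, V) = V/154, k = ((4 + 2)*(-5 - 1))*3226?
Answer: -348485/3 ≈ -1.1616e+5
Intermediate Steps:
k = -116136 (k = (6*(-6))*3226 = -36*3226 = -116136)
d(f, V) = V/154 (d(f, V) = V*(1/154) = V/154)
1/d(35, (5 - 2)*(-2)) + k = 1/(((5 - 2)*(-2))/154) - 116136 = 1/((3*(-2))/154) - 116136 = 1/((1/154)*(-6)) - 116136 = 1/(-3/77) - 116136 = -77/3 - 116136 = -348485/3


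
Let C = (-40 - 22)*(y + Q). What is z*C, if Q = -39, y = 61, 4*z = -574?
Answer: 195734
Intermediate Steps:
z = -287/2 (z = (1/4)*(-574) = -287/2 ≈ -143.50)
C = -1364 (C = (-40 - 22)*(61 - 39) = -62*22 = -1364)
z*C = -287/2*(-1364) = 195734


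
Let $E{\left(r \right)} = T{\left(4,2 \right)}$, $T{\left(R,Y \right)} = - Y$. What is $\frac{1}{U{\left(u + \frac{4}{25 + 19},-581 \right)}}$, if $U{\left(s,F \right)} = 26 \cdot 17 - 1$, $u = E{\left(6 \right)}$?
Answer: $\frac{1}{441} \approx 0.0022676$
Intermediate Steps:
$E{\left(r \right)} = -2$ ($E{\left(r \right)} = \left(-1\right) 2 = -2$)
$u = -2$
$U{\left(s,F \right)} = 441$ ($U{\left(s,F \right)} = 442 - 1 = 441$)
$\frac{1}{U{\left(u + \frac{4}{25 + 19},-581 \right)}} = \frac{1}{441}$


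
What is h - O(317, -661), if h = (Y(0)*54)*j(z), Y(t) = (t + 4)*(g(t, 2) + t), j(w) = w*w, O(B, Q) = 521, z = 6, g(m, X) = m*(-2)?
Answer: -521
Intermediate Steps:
g(m, X) = -2*m
j(w) = w**2
Y(t) = -t*(4 + t) (Y(t) = (t + 4)*(-2*t + t) = (4 + t)*(-t) = -t*(4 + t))
h = 0 (h = ((0*(-4 - 1*0))*54)*6**2 = ((0*(-4 + 0))*54)*36 = ((0*(-4))*54)*36 = (0*54)*36 = 0*36 = 0)
h - O(317, -661) = 0 - 1*521 = 0 - 521 = -521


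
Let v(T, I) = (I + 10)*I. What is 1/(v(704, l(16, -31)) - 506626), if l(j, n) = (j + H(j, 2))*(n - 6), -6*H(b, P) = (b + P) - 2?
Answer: -9/2413634 ≈ -3.7288e-6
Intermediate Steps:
H(b, P) = ⅓ - P/6 - b/6 (H(b, P) = -((b + P) - 2)/6 = -((P + b) - 2)/6 = -(-2 + P + b)/6 = ⅓ - P/6 - b/6)
l(j, n) = 5*j*(-6 + n)/6 (l(j, n) = (j + (⅓ - ⅙*2 - j/6))*(n - 6) = (j + (⅓ - ⅓ - j/6))*(-6 + n) = (j - j/6)*(-6 + n) = (5*j/6)*(-6 + n) = 5*j*(-6 + n)/6)
v(T, I) = I*(10 + I) (v(T, I) = (10 + I)*I = I*(10 + I))
1/(v(704, l(16, -31)) - 506626) = 1/(((⅚)*16*(-6 - 31))*(10 + (⅚)*16*(-6 - 31)) - 506626) = 1/(((⅚)*16*(-37))*(10 + (⅚)*16*(-37)) - 506626) = 1/(-1480*(10 - 1480/3)/3 - 506626) = 1/(-1480/3*(-1450/3) - 506626) = 1/(2146000/9 - 506626) = 1/(-2413634/9) = -9/2413634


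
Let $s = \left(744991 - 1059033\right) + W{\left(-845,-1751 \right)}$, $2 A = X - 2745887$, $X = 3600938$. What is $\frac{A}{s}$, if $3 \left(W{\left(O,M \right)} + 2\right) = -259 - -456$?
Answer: $- \frac{2565153}{1883870} \approx -1.3616$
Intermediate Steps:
$W{\left(O,M \right)} = \frac{191}{3}$ ($W{\left(O,M \right)} = -2 + \frac{-259 - -456}{3} = -2 + \frac{-259 + 456}{3} = -2 + \frac{1}{3} \cdot 197 = -2 + \frac{197}{3} = \frac{191}{3}$)
$A = \frac{855051}{2}$ ($A = \frac{3600938 - 2745887}{2} = \frac{1}{2} \cdot 855051 = \frac{855051}{2} \approx 4.2753 \cdot 10^{5}$)
$s = - \frac{941935}{3}$ ($s = \left(744991 - 1059033\right) + \frac{191}{3} = -314042 + \frac{191}{3} = - \frac{941935}{3} \approx -3.1398 \cdot 10^{5}$)
$\frac{A}{s} = \frac{855051}{2 \left(- \frac{941935}{3}\right)} = \frac{855051}{2} \left(- \frac{3}{941935}\right) = - \frac{2565153}{1883870}$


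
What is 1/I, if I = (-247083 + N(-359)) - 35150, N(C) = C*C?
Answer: -1/153352 ≈ -6.5209e-6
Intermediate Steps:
N(C) = C²
I = -153352 (I = (-247083 + (-359)²) - 35150 = (-247083 + 128881) - 35150 = -118202 - 35150 = -153352)
1/I = 1/(-153352) = -1/153352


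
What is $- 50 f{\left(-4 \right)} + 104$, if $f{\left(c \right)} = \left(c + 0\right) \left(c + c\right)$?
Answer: $-1496$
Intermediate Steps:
$f{\left(c \right)} = 2 c^{2}$ ($f{\left(c \right)} = c 2 c = 2 c^{2}$)
$- 50 f{\left(-4 \right)} + 104 = - 50 \cdot 2 \left(-4\right)^{2} + 104 = - 50 \cdot 2 \cdot 16 + 104 = \left(-50\right) 32 + 104 = -1600 + 104 = -1496$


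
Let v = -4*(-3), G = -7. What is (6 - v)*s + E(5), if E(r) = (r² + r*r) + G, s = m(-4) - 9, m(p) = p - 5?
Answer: 151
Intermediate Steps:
m(p) = -5 + p
v = 12
s = -18 (s = (-5 - 4) - 9 = -9 - 9 = -18)
E(r) = -7 + 2*r² (E(r) = (r² + r*r) - 7 = (r² + r²) - 7 = 2*r² - 7 = -7 + 2*r²)
(6 - v)*s + E(5) = (6 - 1*12)*(-18) + (-7 + 2*5²) = (6 - 12)*(-18) + (-7 + 2*25) = -6*(-18) + (-7 + 50) = 108 + 43 = 151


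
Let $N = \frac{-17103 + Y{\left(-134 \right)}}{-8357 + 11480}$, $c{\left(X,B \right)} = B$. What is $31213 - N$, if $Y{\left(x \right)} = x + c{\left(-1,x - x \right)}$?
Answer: $\frac{97495436}{3123} \approx 31219.0$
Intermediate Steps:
$Y{\left(x \right)} = x$ ($Y{\left(x \right)} = x + \left(x - x\right) = x + 0 = x$)
$N = - \frac{17237}{3123}$ ($N = \frac{-17103 - 134}{-8357 + 11480} = - \frac{17237}{3123} \approx -5.5194$)
$31213 - N = 31213 - - \frac{17237}{3123} = 31213 + \frac{17237}{3123} = \frac{97495436}{3123}$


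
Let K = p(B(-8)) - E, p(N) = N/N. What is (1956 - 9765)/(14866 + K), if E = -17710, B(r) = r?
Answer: -2603/10859 ≈ -0.23971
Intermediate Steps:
p(N) = 1
K = 17711 (K = 1 - 1*(-17710) = 1 + 17710 = 17711)
(1956 - 9765)/(14866 + K) = (1956 - 9765)/(14866 + 17711) = -7809/32577 = -7809*1/32577 = -2603/10859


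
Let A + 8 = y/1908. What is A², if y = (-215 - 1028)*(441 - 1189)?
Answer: 52269390625/227529 ≈ 2.2973e+5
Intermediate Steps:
y = 929764 (y = -1243*(-748) = 929764)
A = 228625/477 (A = -8 + 929764/1908 = -8 + 929764*(1/1908) = -8 + 232441/477 = 228625/477 ≈ 479.30)
A² = (228625/477)² = 52269390625/227529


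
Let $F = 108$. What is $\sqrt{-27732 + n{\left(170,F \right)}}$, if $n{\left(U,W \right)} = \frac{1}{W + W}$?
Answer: $\frac{i \sqrt{35940666}}{36} \approx 166.53 i$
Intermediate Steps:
$n{\left(U,W \right)} = \frac{1}{2 W}$
$\sqrt{-27732 + n{\left(170,F \right)}} = \sqrt{-27732 + \frac{1}{2 \cdot 108}} = \sqrt{-27732 + \frac{1}{2} \cdot \frac{1}{108}} = \sqrt{-27732 + \frac{1}{216}} = \sqrt{- \frac{5990111}{216}} = \frac{i \sqrt{35940666}}{36}$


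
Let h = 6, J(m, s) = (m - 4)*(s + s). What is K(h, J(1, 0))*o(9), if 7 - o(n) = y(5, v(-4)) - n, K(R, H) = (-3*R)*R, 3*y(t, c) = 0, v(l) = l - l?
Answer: -1728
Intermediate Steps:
v(l) = 0
y(t, c) = 0 (y(t, c) = (⅓)*0 = 0)
J(m, s) = 2*s*(-4 + m) (J(m, s) = (-4 + m)*(2*s) = 2*s*(-4 + m))
K(R, H) = -3*R²
o(n) = 7 + n (o(n) = 7 - (0 - n) = 7 - (-1)*n = 7 + n)
K(h, J(1, 0))*o(9) = (-3*6²)*(7 + 9) = -3*36*16 = -108*16 = -1728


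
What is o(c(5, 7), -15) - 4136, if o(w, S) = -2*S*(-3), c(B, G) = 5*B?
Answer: -4226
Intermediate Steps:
o(w, S) = 6*S
o(c(5, 7), -15) - 4136 = 6*(-15) - 4136 = -90 - 4136 = -4226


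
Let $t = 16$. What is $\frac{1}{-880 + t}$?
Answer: $- \frac{1}{864} \approx -0.0011574$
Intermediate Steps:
$\frac{1}{-880 + t} = \frac{1}{-880 + 16} = \frac{1}{-864} = - \frac{1}{864}$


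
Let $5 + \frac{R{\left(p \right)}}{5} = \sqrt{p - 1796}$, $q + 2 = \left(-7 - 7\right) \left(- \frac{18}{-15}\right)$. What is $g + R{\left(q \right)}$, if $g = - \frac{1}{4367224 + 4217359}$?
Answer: $- \frac{214614576}{8584583} + i \sqrt{45370} \approx -25.0 + 213.0 i$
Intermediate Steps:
$q = - \frac{94}{5}$ ($q = -2 + \left(-7 - 7\right) \left(- \frac{18}{-15}\right) = -2 - 14 \left(\left(-18\right) \left(- \frac{1}{15}\right)\right) = -2 - \frac{84}{5} = - \frac{94}{5} \approx -18.8$)
$R{\left(p \right)} = -25 + 5 \sqrt{-1796 + p}$ ($R{\left(p \right)} = -25 + 5 \sqrt{p - 1796} = -25 + 5 \sqrt{-1796 + p}$)
$g = - \frac{1}{8584583} \approx -1.1649 \cdot 10^{-7}$
$g + R{\left(q \right)} = - \frac{1}{8584583} - \left(25 - 5 \sqrt{-1796 - \frac{94}{5}}\right) = - \frac{1}{8584583} - \left(25 - 5 \sqrt{- \frac{9074}{5}}\right) = - \frac{1}{8584583} - \left(25 - 5 \frac{i \sqrt{45370}}{5}\right) = - \frac{1}{8584583} - \left(25 - i \sqrt{45370}\right) = - \frac{214614576}{8584583} + i \sqrt{45370}$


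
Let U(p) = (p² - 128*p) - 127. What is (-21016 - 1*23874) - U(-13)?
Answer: -46596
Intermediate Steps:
U(p) = -127 + p² - 128*p
(-21016 - 1*23874) - U(-13) = (-21016 - 1*23874) - (-127 + (-13)² - 128*(-13)) = (-21016 - 23874) - (-127 + 169 + 1664) = -44890 - 1*1706 = -44890 - 1706 = -46596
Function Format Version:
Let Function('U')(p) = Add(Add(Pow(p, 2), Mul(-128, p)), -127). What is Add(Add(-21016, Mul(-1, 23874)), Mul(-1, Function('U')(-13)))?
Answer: -46596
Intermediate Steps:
Function('U')(p) = Add(-127, Pow(p, 2), Mul(-128, p))
Add(Add(-21016, Mul(-1, 23874)), Mul(-1, Function('U')(-13))) = Add(Add(-21016, Mul(-1, 23874)), Mul(-1, Add(-127, Pow(-13, 2), Mul(-128, -13)))) = Add(Add(-21016, -23874), Mul(-1, Add(-127, 169, 1664))) = Add(-44890, Mul(-1, 1706)) = Add(-44890, -1706) = -46596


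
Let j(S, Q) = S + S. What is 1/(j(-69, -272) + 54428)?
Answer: 1/54290 ≈ 1.8420e-5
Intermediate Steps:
j(S, Q) = 2*S
1/(j(-69, -272) + 54428) = 1/(2*(-69) + 54428) = 1/(-138 + 54428) = 1/54290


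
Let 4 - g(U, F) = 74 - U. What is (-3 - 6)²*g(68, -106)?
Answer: -162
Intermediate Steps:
g(U, F) = -70 + U (g(U, F) = 4 - (74 - U) = 4 + (-74 + U) = -70 + U)
(-3 - 6)²*g(68, -106) = (-3 - 6)²*(-70 + 68) = (-9)²*(-2) = 81*(-2) = -162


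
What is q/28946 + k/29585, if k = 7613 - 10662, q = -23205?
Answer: -774776279/856367410 ≈ -0.90472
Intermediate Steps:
k = -3049
q/28946 + k/29585 = -23205/28946 - 3049/29585 = -774776279/856367410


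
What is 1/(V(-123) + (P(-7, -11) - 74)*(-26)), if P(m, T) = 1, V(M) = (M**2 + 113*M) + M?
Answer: 1/3005 ≈ 0.00033278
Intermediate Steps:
V(M) = M**2 + 114*M
1/(V(-123) + (P(-7, -11) - 74)*(-26)) = 1/(-123*(114 - 123) + (1 - 74)*(-26)) = 1/(-123*(-9) - 73*(-26)) = 1/(1107 + 1898) = 1/3005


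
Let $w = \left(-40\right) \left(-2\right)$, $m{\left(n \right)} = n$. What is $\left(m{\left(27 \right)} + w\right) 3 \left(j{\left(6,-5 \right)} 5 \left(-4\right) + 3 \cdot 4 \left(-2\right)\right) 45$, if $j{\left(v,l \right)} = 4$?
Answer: $-1502280$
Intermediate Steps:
$w = 80$
$\left(m{\left(27 \right)} + w\right) 3 \left(j{\left(6,-5 \right)} 5 \left(-4\right) + 3 \cdot 4 \left(-2\right)\right) 45 = \left(27 + 80\right) 3 \left(4 \cdot 5 \left(-4\right) + 3 \cdot 4 \left(-2\right)\right) 45 = 107 \cdot 3 \left(20 \left(-4\right) + 12 \left(-2\right)\right) 45 = 107 \cdot 3 \left(-80 - 24\right) 45 = 107 \cdot 3 \left(-104\right) 45 = 107 \left(\left(-312\right) 45\right) = 107 \left(-14040\right) = -1502280$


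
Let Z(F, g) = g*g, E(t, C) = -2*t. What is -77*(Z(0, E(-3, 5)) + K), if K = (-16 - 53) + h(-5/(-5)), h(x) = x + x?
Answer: 2387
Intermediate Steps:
h(x) = 2*x
K = -67 (K = (-16 - 53) + 2*(-5/(-5)) = -69 + 2*(-5*(-1/5)) = -69 + 2*1 = -69 + 2 = -67)
Z(F, g) = g**2
-77*(Z(0, E(-3, 5)) + K) = -77*((-2*(-3))**2 - 67) = -77*(6**2 - 67) = -77*(36 - 67) = -77*(-31) = -1*(-2387) = 2387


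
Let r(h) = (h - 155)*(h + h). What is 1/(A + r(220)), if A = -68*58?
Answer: 1/24656 ≈ 4.0558e-5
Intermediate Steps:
r(h) = 2*h*(-155 + h) (r(h) = (-155 + h)*(2*h) = 2*h*(-155 + h))
A = -3944
1/(A + r(220)) = 1/(-3944 + 2*220*(-155 + 220)) = 1/(-3944 + 2*220*65) = 1/(-3944 + 28600) = 1/24656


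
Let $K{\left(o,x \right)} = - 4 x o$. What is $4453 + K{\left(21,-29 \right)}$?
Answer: $6889$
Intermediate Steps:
$K{\left(o,x \right)} = - 4 o x$
$4453 + K{\left(21,-29 \right)} = 4453 - 84 \left(-29\right) = 4453 + 2436 = 6889$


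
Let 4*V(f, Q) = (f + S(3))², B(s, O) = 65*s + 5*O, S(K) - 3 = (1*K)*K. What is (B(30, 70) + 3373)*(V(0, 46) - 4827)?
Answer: -27179343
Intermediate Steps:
S(K) = 3 + K² (S(K) = 3 + (1*K)*K = 3 + K*K = 3 + K²)
B(s, O) = 5*O + 65*s
V(f, Q) = (12 + f)²/4 (V(f, Q) = (f + (3 + 3²))²/4 = (f + (3 + 9))²/4 = (f + 12)²/4 = (12 + f)²/4)
(B(30, 70) + 3373)*(V(0, 46) - 4827) = ((5*70 + 65*30) + 3373)*((12 + 0)²/4 - 4827) = ((350 + 1950) + 3373)*((¼)*12² - 4827) = (2300 + 3373)*((¼)*144 - 4827) = 5673*(36 - 4827) = 5673*(-4791) = -27179343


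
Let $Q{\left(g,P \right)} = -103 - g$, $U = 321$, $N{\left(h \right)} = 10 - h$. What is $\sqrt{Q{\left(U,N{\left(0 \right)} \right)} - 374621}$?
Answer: $i \sqrt{375045} \approx 612.41 i$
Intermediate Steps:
$\sqrt{Q{\left(U,N{\left(0 \right)} \right)} - 374621} = \sqrt{\left(-103 - 321\right) - 374621} = \sqrt{-424 - 374621} = \sqrt{-375045} = i \sqrt{375045}$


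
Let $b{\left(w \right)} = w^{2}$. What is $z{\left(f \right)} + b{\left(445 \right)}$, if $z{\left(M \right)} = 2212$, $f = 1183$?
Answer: $200237$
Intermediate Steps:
$z{\left(f \right)} + b{\left(445 \right)} = 2212 + 445^{2} = 2212 + 198025 = 200237$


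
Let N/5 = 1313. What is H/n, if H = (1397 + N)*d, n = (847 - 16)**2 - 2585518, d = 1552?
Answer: -12357024/1894957 ≈ -6.5210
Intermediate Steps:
N = 6565 (N = 5*1313 = 6565)
n = -1894957 (n = 831**2 - 2585518 = 690561 - 2585518 = -1894957)
H = 12357024 (H = (1397 + 6565)*1552 = 7962*1552 = 12357024)
H/n = 12357024/(-1894957) = 12357024*(-1/1894957) = -12357024/1894957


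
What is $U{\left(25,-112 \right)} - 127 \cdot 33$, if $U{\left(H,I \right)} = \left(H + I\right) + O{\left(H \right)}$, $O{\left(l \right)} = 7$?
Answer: $-4271$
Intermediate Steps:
$U{\left(H,I \right)} = 7 + H + I$ ($U{\left(H,I \right)} = \left(H + I\right) + 7 = 7 + H + I$)
$U{\left(25,-112 \right)} - 127 \cdot 33 = \left(7 + 25 - 112\right) - 127 \cdot 33 = -80 - 4191 = -4271$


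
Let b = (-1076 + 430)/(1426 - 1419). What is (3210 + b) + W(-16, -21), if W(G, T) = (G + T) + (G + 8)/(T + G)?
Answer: 797961/259 ≈ 3080.9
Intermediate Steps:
b = -646/7 ≈ -92.286
W(G, T) = G + T + (8 + G)/(G + T) (W(G, T) = (G + T) + (8 + G)/(G + T) = G + T + (8 + G)/(G + T))
(3210 + b) + W(-16, -21) = (3210 - 646/7) + (8 - 16 + (-16)² + (-21)² + 2*(-16)*(-21))/(-16 - 21) = 21824/7 + (8 - 16 + 256 + 441 + 672)/(-37) = 21824/7 - 1/37*1361 = 21824/7 - 1361/37 = 797961/259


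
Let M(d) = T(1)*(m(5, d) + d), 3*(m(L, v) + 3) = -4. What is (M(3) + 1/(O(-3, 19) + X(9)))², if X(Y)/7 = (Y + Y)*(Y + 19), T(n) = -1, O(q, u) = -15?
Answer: 21949225/12341169 ≈ 1.7785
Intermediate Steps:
m(L, v) = -13/3 (m(L, v) = -3 + (⅓)*(-4) = -3 - 4/3 = -13/3)
X(Y) = 14*Y*(19 + Y) (X(Y) = 7*((Y + Y)*(Y + 19)) = 7*((2*Y)*(19 + Y)) = 7*(2*Y*(19 + Y)) = 14*Y*(19 + Y))
M(d) = 13/3 - d (M(d) = -(-13/3 + d) = 13/3 - d)
(M(3) + 1/(O(-3, 19) + X(9)))² = ((13/3 - 1*3) + 1/(-15 + 14*9*(19 + 9)))² = ((13/3 - 3) + 1/(-15 + 14*9*28))² = (4/3 + 1/(-15 + 3528))² = (4/3 + 1/3513)² = (4685/3513)² = 21949225/12341169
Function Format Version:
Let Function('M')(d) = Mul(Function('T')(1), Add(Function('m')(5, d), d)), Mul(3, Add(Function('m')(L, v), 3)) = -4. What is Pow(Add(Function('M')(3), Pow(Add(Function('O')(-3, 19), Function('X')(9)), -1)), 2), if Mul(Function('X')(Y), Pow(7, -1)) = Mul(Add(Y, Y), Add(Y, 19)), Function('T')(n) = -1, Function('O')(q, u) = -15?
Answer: Rational(21949225, 12341169) ≈ 1.7785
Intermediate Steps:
Function('m')(L, v) = Rational(-13, 3) (Function('m')(L, v) = Add(-3, Mul(Rational(1, 3), -4)) = Add(-3, Rational(-4, 3)) = Rational(-13, 3))
Function('X')(Y) = Mul(14, Y, Add(19, Y)) (Function('X')(Y) = Mul(7, Mul(Add(Y, Y), Add(Y, 19))) = Mul(7, Mul(Mul(2, Y), Add(19, Y))) = Mul(7, Mul(2, Y, Add(19, Y))) = Mul(14, Y, Add(19, Y)))
Function('M')(d) = Add(Rational(13, 3), Mul(-1, d)) (Function('M')(d) = Mul(-1, Add(Rational(-13, 3), d)) = Add(Rational(13, 3), Mul(-1, d)))
Pow(Add(Function('M')(3), Pow(Add(Function('O')(-3, 19), Function('X')(9)), -1)), 2) = Pow(Add(Add(Rational(13, 3), Mul(-1, 3)), Pow(Add(-15, Mul(14, 9, Add(19, 9))), -1)), 2) = Pow(Add(Add(Rational(13, 3), -3), Pow(Add(-15, Mul(14, 9, 28)), -1)), 2) = Pow(Add(Rational(4, 3), Pow(Add(-15, 3528), -1)), 2) = Pow(Add(Rational(4, 3), Pow(3513, -1)), 2) = Pow(Add(Rational(4, 3), Rational(1, 3513)), 2) = Pow(Rational(4685, 3513), 2) = Rational(21949225, 12341169)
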